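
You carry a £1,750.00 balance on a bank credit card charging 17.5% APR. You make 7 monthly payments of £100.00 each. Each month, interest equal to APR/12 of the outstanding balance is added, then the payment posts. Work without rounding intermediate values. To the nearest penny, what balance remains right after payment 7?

Monthly rate r = 17.5%/12 = 1.45833% = 0.0145833.
Each month: B ← B·(1+r) − £100.00.
Month 1: interest £25.52; balance after payment £1,675.52.
Month 2: interest £24.43; balance after payment £1,599.96.
Month 3: interest £23.33; balance after payment £1,523.29.
Month 4: interest £22.21; balance after payment £1,445.50.
Month 5: interest £21.08; balance after payment £1,366.58.
Month 6: interest £19.93; balance after payment £1,286.51.
Month 7: interest £18.76; balance after payment £1,205.27.

£1,205.27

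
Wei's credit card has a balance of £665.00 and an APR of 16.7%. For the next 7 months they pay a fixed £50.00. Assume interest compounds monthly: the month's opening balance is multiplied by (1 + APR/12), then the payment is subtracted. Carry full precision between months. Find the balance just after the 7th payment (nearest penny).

£367.59

Monthly rate r = 16.7%/12 = 1.39167% = 0.0139167.
Each month: B ← B·(1+r) − £50.00.
Month 1: interest £9.25; balance after payment £624.25.
Month 2: interest £8.69; balance after payment £582.94.
Month 3: interest £8.11; balance after payment £541.05.
Month 4: interest £7.53; balance after payment £498.58.
Month 5: interest £6.94; balance after payment £455.52.
Month 6: interest £6.34; balance after payment £411.86.
Month 7: interest £5.73; balance after payment £367.59.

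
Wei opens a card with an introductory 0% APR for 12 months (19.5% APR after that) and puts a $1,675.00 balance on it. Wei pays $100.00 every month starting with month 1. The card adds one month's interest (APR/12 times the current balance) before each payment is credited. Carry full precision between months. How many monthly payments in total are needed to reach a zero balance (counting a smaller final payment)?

Promo months 1–12 at r₀ = 0%/12 = 0; months 13+ at r₁ = 19.5%/12 = 0.01625.
After month 12 (no interest yet): B = $1,675.00 − 12·$100.00 = $475.00.
Then at r₁ with $100.00/mo: n₂ = −ln(1 − r₁·B/P)/ln(1+r₁) ≈ 4.98 → 5 more payments.

17 payments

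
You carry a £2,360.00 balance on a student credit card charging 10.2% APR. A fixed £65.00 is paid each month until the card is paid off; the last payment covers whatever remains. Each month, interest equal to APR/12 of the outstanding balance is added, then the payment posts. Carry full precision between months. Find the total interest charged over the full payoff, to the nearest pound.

Monthly rate r = 10.2%/12 = 0.85% = 0.0085.
Payoff takes n = ⌈−ln(1 − rB₀/P)/ln(1+r)⌉ = ⌈43.603⌉ = 44 payments; the last is £39.26.
Total paid = 43·£65.00 + £39.26 = £2,834.26.
Total interest = total paid − principal = £2,834.26 − £2,360.00 = £474.26.

£474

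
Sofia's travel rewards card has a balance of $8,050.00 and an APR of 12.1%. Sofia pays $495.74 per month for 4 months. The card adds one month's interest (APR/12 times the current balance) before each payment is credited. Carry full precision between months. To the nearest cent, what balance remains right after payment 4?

Monthly rate r = 12.1%/12 = 1.00833% = 0.0100833.
Each month: B ← B·(1+r) − $495.74.
Month 1: interest $81.17; balance after payment $7,635.43.
Month 2: interest $76.99; balance after payment $7,216.68.
Month 3: interest $72.77; balance after payment $6,793.71.
Month 4: interest $68.50; balance after payment $6,366.47.

$6,366.47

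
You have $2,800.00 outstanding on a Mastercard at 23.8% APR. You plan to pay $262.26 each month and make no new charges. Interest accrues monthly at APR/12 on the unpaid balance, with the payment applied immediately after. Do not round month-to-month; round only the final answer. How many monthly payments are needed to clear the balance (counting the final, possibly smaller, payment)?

Monthly rate r = 23.8%/12 = 1.98333% = 0.0198333.
Recurrence: B ← B·(1+r) − $262.26.
Month 1: interest $55.53; balance after payment $2,593.27.
Month 2: interest $51.43; balance after payment $2,382.45.
Closed form: n = −ln(1 − rB₀/P)/ln(1+r) = −ln(0.78825)/ln(1.01983) ≈ 12.115, so the balance reaches zero during payment 13.

13 payments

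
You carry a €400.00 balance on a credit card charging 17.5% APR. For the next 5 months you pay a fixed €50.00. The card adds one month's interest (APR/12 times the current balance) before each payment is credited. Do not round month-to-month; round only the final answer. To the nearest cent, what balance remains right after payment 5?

€172.63

Monthly rate r = 17.5%/12 = 1.45833% = 0.0145833.
Each month: B ← B·(1+r) − €50.00.
Month 1: interest €5.83; balance after payment €355.83.
Month 2: interest €5.19; balance after payment €311.02.
Month 3: interest €4.54; balance after payment €265.56.
Month 4: interest €3.87; balance after payment €219.43.
Month 5: interest €3.20; balance after payment €172.63.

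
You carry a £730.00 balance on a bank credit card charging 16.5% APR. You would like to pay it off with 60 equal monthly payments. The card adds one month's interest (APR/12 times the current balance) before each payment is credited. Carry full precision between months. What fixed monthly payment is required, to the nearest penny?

Monthly rate r = 16.5%/12 = 1.375% = 0.01375.
Level-payment amortization: P = B₀·r / (1 − (1+r)^(−n)) = 730.00·0.01375 / (1 − 1.01375^(−60)).
Denominator 1 − (1+r)^(−60) = 0.559295011.
P = 10.0375 / 0.559295011 ≈ 17.95.

£17.95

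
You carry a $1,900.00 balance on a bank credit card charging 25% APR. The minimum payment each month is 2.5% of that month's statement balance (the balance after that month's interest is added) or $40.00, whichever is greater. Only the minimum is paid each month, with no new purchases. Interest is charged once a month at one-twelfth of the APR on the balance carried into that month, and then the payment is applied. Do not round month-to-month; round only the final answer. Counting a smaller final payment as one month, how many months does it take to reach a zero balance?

124 months

Monthly rate r = 25%/12 = 2.08333% = 0.0208333.
While 2.5% of the post-interest balance exceeds $40.00, each month B ← (B·(1+r))·(1 − 0.025), i.e. B shrinks by the factor (1+r)·0.975 = 0.99531.
This holds for months 1–41. Entering month 42 the balance is $1,567.08; 2.5% of the post-interest balance is now below $40.00, so the flat $40.00 minimum applies from here.
From month 42 a fixed $40.00 at rate r clears $1,567.08 in 83 more payments. Total: 41 + 83 = 124 months.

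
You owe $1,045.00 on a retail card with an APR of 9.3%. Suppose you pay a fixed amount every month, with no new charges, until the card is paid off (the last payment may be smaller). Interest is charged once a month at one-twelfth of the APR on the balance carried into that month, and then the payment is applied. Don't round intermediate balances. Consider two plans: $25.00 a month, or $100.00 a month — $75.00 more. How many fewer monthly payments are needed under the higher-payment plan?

40 fewer payments

Monthly rate r = 9.3%/12 = 0.775% = 0.00775.
At $25.00/mo: n = ⌈−ln(1 − rB₀/P)/ln(1+r)⌉ = 51 payments (last $17.77); total interest = total paid − $1,045.00 = $222.77.
At $100.00/mo: 11 payments (last $93.99); total interest $48.99.
Payments saved = 51 − 11 = 40.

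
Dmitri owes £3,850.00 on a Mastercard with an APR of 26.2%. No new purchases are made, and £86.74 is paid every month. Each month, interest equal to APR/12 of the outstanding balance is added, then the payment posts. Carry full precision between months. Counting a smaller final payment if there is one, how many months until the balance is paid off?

Monthly rate r = 26.2%/12 = 2.18333% = 0.0218333.
Recurrence: B ← B·(1+r) − £86.74.
Month 1: interest £84.06; balance after payment £3,847.32.
Month 2: interest £84.00; balance after payment £3,844.58.
Closed form: n = −ln(1 − rB₀/P)/ln(1+r) = −ln(0.030916)/ln(1.02183) ≈ 160.960, so the balance reaches zero during payment 161.

161 payments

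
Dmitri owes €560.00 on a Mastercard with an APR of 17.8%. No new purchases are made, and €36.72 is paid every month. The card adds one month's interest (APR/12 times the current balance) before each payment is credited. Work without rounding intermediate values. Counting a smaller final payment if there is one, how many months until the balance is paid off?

18 payments

Monthly rate r = 17.8%/12 = 1.48333% = 0.0148333.
Recurrence: B ← B·(1+r) − €36.72.
Month 1: interest €8.31; balance after payment €531.59.
Month 2: interest €7.89; balance after payment €502.75.
Closed form: n = −ln(1 − rB₀/P)/ln(1+r) = −ln(0.77378)/ln(1.01483) ≈ 17.418, so the balance reaches zero during payment 18.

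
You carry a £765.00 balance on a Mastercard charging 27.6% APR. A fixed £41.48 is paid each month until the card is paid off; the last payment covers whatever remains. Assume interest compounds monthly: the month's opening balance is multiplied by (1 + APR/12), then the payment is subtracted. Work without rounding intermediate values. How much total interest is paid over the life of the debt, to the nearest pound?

£242

Monthly rate r = 27.6%/12 = 2.3% = 0.023.
Payoff takes n = ⌈−ln(1 − rB₀/P)/ln(1+r)⌉ = ⌈24.273⌉ = 25 payments; the last is £11.43.
Total paid = 24·£41.48 + £11.43 = £1,006.95.
Total interest = total paid − principal = £1,006.95 − £765.00 = £241.95.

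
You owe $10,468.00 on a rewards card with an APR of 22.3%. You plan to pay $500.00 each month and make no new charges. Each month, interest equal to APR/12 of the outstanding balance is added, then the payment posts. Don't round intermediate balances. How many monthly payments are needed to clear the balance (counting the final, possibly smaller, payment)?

Monthly rate r = 22.3%/12 = 1.85833% = 0.0185833.
Recurrence: B ← B·(1+r) − $500.00.
Month 1: interest $194.53; balance after payment $10,162.53.
Month 2: interest $188.85; balance after payment $9,851.38.
Closed form: n = −ln(1 − rB₀/P)/ln(1+r) = −ln(0.61094)/ln(1.01858) ≈ 26.762, so the balance reaches zero during payment 27.

27 payments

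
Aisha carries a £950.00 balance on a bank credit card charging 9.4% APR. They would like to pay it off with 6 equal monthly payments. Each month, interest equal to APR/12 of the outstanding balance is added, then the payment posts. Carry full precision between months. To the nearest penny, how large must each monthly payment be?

£162.70

Monthly rate r = 9.4%/12 = 0.783333% = 0.00783333.
Level-payment amortization: P = B₀·r / (1 − (1+r)^(−n)) = 950.00·0.00783333 / (1 − 1.00783^(−6)).
Denominator 1 − (1+r)^(−6) = 0.0457378667.
P = 7.44167 / 0.0457378667 ≈ 162.70.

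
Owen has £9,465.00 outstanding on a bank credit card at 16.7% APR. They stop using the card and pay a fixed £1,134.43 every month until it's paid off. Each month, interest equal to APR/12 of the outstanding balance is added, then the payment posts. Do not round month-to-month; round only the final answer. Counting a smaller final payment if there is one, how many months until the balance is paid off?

9 months

Monthly rate r = 16.7%/12 = 1.39167% = 0.0139167.
Recurrence: B ← B·(1+r) − £1,134.43.
Month 1: interest £131.72; balance after payment £8,462.29.
Month 2: interest £117.77; balance after payment £7,445.63.
Closed form: n = −ln(1 − rB₀/P)/ln(1+r) = −ln(0.88389)/ln(1.01392) ≈ 8.930, so the balance reaches zero during payment 9.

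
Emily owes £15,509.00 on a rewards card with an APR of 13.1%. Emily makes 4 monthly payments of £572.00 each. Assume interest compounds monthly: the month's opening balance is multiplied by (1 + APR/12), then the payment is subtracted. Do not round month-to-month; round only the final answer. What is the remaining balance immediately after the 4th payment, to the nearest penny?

£13,871.66

Monthly rate r = 13.1%/12 = 1.09167% = 0.0109167.
Each month: B ← B·(1+r) − £572.00.
Month 1: interest £169.31; balance after payment £15,106.31.
Month 2: interest £164.91; balance after payment £14,699.22.
Month 3: interest £160.47; balance after payment £14,287.68.
Month 4: interest £155.97; balance after payment £13,871.66.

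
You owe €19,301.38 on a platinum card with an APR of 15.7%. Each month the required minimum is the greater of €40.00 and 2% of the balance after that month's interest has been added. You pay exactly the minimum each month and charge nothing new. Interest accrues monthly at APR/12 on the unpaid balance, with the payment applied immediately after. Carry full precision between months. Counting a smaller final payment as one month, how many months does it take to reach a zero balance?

Monthly rate r = 15.7%/12 = 1.30833% = 0.0130833.
While 2% of the post-interest balance exceeds €40.00, each month B ← (B·(1+r))·(1 − 0.02), i.e. B shrinks by the factor (1+r)·0.98 = 0.99282.
This holds for months 1–317. Entering month 318 the balance is €1,966.86; 2% of the post-interest balance is now below €40.00, so the flat €40.00 minimum applies from here.
From month 318 a fixed €40.00 at rate r clears €1,966.86 in 80 more payments. Total: 317 + 80 = 397 months.

397 months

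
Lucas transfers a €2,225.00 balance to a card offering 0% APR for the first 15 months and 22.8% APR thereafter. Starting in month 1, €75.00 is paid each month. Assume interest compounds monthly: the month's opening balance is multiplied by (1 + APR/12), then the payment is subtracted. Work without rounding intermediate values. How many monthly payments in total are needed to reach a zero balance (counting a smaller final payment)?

Promo months 1–15 at r₀ = 0%/12 = 0; months 16+ at r₁ = 22.8%/12 = 0.019.
After month 15 (no interest yet): B = €2,225.00 − 15·€75.00 = €1,100.00.
Then at r₁ with €75.00/mo: n₂ = −ln(1 − r₁·B/P)/ln(1+r₁) ≈ 17.36 → 18 more payments.

33 payments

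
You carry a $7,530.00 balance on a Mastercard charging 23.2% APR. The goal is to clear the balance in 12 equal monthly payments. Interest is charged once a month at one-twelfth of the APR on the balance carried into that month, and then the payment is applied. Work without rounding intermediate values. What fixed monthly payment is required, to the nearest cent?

$709.12

Monthly rate r = 23.2%/12 = 1.93333% = 0.0193333.
Level-payment amortization: P = B₀·r / (1 − (1+r)^(−n)) = 7530.00·0.0193333 / (1 − 1.01933^(−12)).
Denominator 1 − (1+r)^(−12) = 0.205296211.
P = 145.58 / 0.205296211 ≈ 709.12.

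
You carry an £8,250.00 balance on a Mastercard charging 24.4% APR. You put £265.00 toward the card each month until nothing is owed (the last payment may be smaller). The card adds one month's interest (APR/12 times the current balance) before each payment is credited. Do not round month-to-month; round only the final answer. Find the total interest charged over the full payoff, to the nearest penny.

Monthly rate r = 24.4%/12 = 2.03333% = 0.0203333.
Payoff takes n = ⌈−ln(1 − rB₀/P)/ln(1+r)⌉ = ⌈49.800⌉ = 50 payments; the last is £212.45.
Total paid = 49·£265.00 + £212.45 = £13,197.45.
Total interest = total paid − principal = £13,197.45 − £8,250.00 = £4,947.45.

£4,947.45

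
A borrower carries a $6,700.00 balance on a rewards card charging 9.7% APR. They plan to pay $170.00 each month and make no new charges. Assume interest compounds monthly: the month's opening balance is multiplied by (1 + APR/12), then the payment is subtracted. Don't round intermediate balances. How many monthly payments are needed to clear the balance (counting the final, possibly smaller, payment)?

Monthly rate r = 9.7%/12 = 0.808333% = 0.00808333.
Recurrence: B ← B·(1+r) − $170.00.
Month 1: interest $54.16; balance after payment $6,584.16.
Month 2: interest $53.22; balance after payment $6,467.38.
Closed form: n = −ln(1 − rB₀/P)/ln(1+r) = −ln(0.68142)/ln(1.00808) ≈ 47.644, so the balance reaches zero during payment 48.

48 months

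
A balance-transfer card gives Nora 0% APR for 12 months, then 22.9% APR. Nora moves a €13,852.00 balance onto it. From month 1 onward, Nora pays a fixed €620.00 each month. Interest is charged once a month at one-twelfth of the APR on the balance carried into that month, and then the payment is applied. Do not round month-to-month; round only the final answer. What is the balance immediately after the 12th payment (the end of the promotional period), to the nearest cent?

Promo months 1–12 at r₀ = 0%/12 = 0; months 13+ at r₁ = 22.9%/12 = 0.0190833.
After month 12 (no interest yet): B = €13,852.00 − 12·€620.00 = €6,412.00.

€6,412.00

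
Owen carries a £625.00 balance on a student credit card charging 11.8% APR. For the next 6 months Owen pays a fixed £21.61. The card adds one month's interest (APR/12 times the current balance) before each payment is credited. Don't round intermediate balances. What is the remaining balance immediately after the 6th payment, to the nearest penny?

£529.90

Monthly rate r = 11.8%/12 = 0.983333% = 0.00983333.
Each month: B ← B·(1+r) − £21.61.
Month 1: interest £6.15; balance after payment £609.54.
Month 2: interest £5.99; balance after payment £593.92.
Month 3: interest £5.84; balance after payment £578.15.
Month 4: interest £5.69; balance after payment £562.22.
Month 5: interest £5.53; balance after payment £546.14.
Month 6: interest £5.37; balance after payment £529.90.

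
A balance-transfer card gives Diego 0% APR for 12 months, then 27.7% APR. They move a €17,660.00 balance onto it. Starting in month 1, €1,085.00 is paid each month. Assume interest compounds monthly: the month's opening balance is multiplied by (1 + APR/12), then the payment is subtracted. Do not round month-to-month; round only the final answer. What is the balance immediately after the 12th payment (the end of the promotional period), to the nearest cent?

€4,640.00

Promo months 1–12 at r₀ = 0%/12 = 0; months 13+ at r₁ = 27.7%/12 = 0.0230833.
After month 12 (no interest yet): B = €17,660.00 − 12·€1,085.00 = €4,640.00.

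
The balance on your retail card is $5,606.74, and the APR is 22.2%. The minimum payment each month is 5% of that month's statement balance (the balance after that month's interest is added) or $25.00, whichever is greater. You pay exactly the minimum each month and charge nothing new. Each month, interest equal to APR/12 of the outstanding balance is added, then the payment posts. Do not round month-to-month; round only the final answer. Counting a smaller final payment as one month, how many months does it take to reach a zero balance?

Monthly rate r = 22.2%/12 = 1.85% = 0.0185.
While 5% of the post-interest balance exceeds $25.00, each month B ← (B·(1+r))·(1 − 0.05), i.e. B shrinks by the factor (1+r)·0.95 = 0.96757.
This holds for months 1–74. Entering month 75 the balance is $489.07; 5% of the post-interest balance is now below $25.00, so the flat $25.00 minimum applies from here.
From month 75 a fixed $25.00 at rate r clears $489.07 in 25 more payments. Total: 74 + 25 = 99 months.

99 months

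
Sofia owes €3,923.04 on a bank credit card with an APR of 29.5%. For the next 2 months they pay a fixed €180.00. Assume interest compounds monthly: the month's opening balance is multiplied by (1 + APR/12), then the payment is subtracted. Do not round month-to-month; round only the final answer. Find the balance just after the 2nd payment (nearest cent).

Monthly rate r = 29.5%/12 = 2.45833% = 0.0245833.
Each month: B ← B·(1+r) − €180.00.
Month 1: interest €96.44; balance after payment €3,839.48.
Month 2: interest €94.39; balance after payment €3,753.87.

€3,753.87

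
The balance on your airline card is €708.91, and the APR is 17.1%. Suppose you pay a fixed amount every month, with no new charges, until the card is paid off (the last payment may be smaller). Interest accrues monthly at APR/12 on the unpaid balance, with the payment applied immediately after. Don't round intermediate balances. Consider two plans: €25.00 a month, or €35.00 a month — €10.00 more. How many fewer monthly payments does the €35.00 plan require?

12 fewer payments

Monthly rate r = 17.1%/12 = 1.425% = 0.01425.
At €25.00/mo: n = ⌈−ln(1 − rB₀/P)/ln(1+r)⌉ = 37 payments (last €14.65); total interest = total paid − €708.91 = €205.74.
At €35.00/mo: 25 payments (last €2.42); total interest €133.51.
Payments saved = 37 − 25 = 12.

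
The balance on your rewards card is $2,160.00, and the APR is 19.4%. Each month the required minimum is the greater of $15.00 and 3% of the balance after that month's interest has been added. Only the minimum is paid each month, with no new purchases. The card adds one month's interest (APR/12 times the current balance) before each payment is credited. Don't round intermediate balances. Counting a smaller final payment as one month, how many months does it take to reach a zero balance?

150 months

Monthly rate r = 19.4%/12 = 1.61667% = 0.0161667.
While 3% of the post-interest balance exceeds $15.00, each month B ← (B·(1+r))·(1 − 0.03), i.e. B shrinks by the factor (1+r)·0.97 = 0.98568.
This holds for months 1–103. Entering month 104 the balance is $489.03; 3% of the post-interest balance is now below $15.00, so the flat $15.00 minimum applies from here.
From month 104 a fixed $15.00 at rate r clears $489.03 in 47 more payments. Total: 103 + 47 = 150 months.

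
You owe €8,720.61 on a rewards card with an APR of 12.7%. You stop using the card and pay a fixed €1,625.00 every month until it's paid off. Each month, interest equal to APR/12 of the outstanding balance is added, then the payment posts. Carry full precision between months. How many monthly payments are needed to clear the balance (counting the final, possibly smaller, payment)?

Monthly rate r = 12.7%/12 = 1.05833% = 0.0105833.
Recurrence: B ← B·(1+r) − €1,625.00.
Month 1: interest €92.29; balance after payment €7,187.90.
Month 2: interest €76.07; balance after payment €5,638.98.
Month 3: interest €59.68; balance after payment €4,073.65.
Month 4: interest €43.11; balance after payment €2,491.77.
Month 5: interest €26.37; balance after payment €893.14.
Month 6: interest €9.45; balance after payment €0.00.

6 months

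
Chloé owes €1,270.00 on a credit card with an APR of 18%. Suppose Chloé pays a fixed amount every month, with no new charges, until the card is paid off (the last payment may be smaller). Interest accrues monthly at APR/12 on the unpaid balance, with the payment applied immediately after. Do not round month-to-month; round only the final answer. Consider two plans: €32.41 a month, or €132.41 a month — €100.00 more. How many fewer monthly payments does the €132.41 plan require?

49 fewer payments

Monthly rate r = 18%/12 = 1.5% = 0.015.
At €32.41/mo: n = ⌈−ln(1 − rB₀/P)/ln(1+r)⌉ = 60 payments (last €16.98); total interest = total paid − €1,270.00 = €659.17.
At €132.41/mo: 11 payments (last €57.59); total interest €111.69.
Payments saved = 60 − 11 = 49.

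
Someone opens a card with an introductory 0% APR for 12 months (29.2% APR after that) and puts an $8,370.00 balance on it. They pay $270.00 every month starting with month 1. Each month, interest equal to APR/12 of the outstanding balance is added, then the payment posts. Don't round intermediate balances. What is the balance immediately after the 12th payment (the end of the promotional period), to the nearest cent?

$5,130.00

Promo months 1–12 at r₀ = 0%/12 = 0; months 13+ at r₁ = 29.2%/12 = 0.0243333.
After month 12 (no interest yet): B = $8,370.00 − 12·$270.00 = $5,130.00.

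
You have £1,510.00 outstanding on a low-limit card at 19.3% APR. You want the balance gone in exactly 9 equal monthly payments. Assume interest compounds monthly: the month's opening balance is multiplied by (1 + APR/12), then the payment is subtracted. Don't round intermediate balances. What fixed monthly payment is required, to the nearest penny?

£181.56

Monthly rate r = 19.3%/12 = 1.60833% = 0.0160833.
Level-payment amortization: P = B₀·r / (1 − (1+r)^(−n)) = 1510.00·0.0160833 / (1 − 1.01608^(−9)).
Denominator 1 − (1+r)^(−9) = 0.133764356.
P = 24.2858 / 0.133764356 ≈ 181.56.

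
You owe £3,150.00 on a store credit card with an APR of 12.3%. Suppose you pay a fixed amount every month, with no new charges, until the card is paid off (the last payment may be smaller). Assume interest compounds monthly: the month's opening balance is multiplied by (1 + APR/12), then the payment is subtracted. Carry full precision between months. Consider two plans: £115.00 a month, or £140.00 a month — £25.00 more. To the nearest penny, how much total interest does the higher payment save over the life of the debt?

Monthly rate r = 12.3%/12 = 1.025% = 0.01025.
At £115.00/mo: n = ⌈−ln(1 − rB₀/P)/ln(1+r)⌉ = 33 payments (last £36.56); total interest = total paid − £3,150.00 = £566.56.
At £140.00/mo: 26 payments (last £99.42); total interest £449.42.
Interest saved = £566.56 − £449.42 = £117.14.

£117.14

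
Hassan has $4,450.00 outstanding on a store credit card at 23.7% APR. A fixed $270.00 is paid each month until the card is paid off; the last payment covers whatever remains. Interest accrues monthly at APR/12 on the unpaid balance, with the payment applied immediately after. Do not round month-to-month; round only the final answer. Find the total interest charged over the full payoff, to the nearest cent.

$986.86

Monthly rate r = 23.7%/12 = 1.975% = 0.01975.
Payoff takes n = ⌈−ln(1 − rB₀/P)/ln(1+r)⌉ = ⌈20.135⌉ = 21 payments; the last is $36.86.
Total paid = 20·$270.00 + $36.86 = $5,436.86.
Total interest = total paid − principal = $5,436.86 − $4,450.00 = $986.86.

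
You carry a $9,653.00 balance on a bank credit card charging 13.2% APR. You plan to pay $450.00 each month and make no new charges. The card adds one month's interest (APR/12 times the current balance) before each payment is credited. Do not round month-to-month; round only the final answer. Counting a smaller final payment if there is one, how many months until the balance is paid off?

Monthly rate r = 13.2%/12 = 1.1% = 0.011.
Recurrence: B ← B·(1+r) − $450.00.
Month 1: interest $106.18; balance after payment $9,309.18.
Month 2: interest $102.40; balance after payment $8,961.58.
Closed form: n = −ln(1 − rB₀/P)/ln(1+r) = −ln(0.76404)/ln(1.011) ≈ 24.601, so the balance reaches zero during payment 25.

25 payments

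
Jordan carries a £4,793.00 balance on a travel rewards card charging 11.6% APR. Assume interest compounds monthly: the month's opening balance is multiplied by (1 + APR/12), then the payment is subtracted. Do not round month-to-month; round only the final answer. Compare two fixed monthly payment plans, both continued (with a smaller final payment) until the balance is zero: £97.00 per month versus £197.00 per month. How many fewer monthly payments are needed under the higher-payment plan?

Monthly rate r = 11.6%/12 = 0.966667% = 0.00966667.
At £97.00/mo: n = ⌈−ln(1 − rB₀/P)/ln(1+r)⌉ = 68 payments (last £49.19); total interest = total paid − £4,793.00 = £1,755.19.
At £197.00/mo: 28 payments (last £171.72); total interest £697.72.
Payments saved = 68 − 28 = 40.

40 fewer payments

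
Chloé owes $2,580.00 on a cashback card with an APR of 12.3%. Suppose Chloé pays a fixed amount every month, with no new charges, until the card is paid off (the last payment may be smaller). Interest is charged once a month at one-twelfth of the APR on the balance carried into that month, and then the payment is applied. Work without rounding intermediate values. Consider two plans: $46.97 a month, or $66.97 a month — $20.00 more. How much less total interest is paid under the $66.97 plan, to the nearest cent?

$514.21

Monthly rate r = 12.3%/12 = 1.025% = 0.01025.
At $46.97/mo: n = ⌈−ln(1 − rB₀/P)/ln(1+r)⌉ = 82 payments (last $8.52); total interest = total paid − $2,580.00 = $1,233.09.
At $66.97/mo: 50 payments (last $17.35); total interest $718.88.
Interest saved = $1,233.09 − $718.88 = $514.21.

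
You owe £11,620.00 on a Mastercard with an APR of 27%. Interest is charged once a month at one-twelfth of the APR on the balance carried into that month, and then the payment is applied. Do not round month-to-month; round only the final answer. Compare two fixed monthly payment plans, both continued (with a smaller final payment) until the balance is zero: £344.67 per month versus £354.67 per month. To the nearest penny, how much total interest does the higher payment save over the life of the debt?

£714.44

Monthly rate r = 27%/12 = 2.25% = 0.0225.
At £344.67/mo: n = ⌈−ln(1 − rB₀/P)/ln(1+r)⌉ = 64 payments (last £299.58); total interest = total paid − £11,620.00 = £10,393.79.
At £354.67/mo: 61 payments (last £19.15); total interest £9,679.35.
Interest saved = £10,393.79 − £9,679.35 = £714.44.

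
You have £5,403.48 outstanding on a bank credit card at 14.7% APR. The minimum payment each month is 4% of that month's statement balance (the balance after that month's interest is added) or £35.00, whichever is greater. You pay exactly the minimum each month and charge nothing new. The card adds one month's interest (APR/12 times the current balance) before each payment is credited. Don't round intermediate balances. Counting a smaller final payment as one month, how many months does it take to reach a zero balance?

Monthly rate r = 14.7%/12 = 1.225% = 0.01225.
While 4% of the post-interest balance exceeds £35.00, each month B ← (B·(1+r))·(1 − 0.04), i.e. B shrinks by the factor (1+r)·0.96 = 0.97176.
This holds for months 1–64. Entering month 65 the balance is £863.87; 4% of the post-interest balance is now below £35.00, so the flat £35.00 minimum applies from here.
From month 65 a fixed £35.00 at rate r clears £863.87 in 30 more payments. Total: 64 + 30 = 94 months.

94 months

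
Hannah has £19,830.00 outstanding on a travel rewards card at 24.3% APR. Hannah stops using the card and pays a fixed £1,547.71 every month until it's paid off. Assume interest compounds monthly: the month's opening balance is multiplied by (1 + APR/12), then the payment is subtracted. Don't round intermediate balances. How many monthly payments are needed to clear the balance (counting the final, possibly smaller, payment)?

15 months

Monthly rate r = 24.3%/12 = 2.025% = 0.02025.
Recurrence: B ← B·(1+r) − £1,547.71.
Month 1: interest £401.56; balance after payment £18,683.85.
Month 2: interest £378.35; balance after payment £17,514.49.
Closed form: n = −ln(1 − rB₀/P)/ln(1+r) = −ln(0.74055)/ln(1.02025) ≈ 14.983, so the balance reaches zero during payment 15.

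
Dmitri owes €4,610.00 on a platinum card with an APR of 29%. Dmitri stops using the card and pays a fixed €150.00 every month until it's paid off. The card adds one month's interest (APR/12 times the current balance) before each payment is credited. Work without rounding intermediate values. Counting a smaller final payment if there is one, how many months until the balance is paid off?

57 payments

Monthly rate r = 29%/12 = 2.41667% = 0.0241667.
Recurrence: B ← B·(1+r) − €150.00.
Month 1: interest €111.41; balance after payment €4,571.41.
Month 2: interest €110.48; balance after payment €4,531.88.
Closed form: n = −ln(1 − rB₀/P)/ln(1+r) = −ln(0.25728)/ln(1.02417) ≈ 56.853, so the balance reaches zero during payment 57.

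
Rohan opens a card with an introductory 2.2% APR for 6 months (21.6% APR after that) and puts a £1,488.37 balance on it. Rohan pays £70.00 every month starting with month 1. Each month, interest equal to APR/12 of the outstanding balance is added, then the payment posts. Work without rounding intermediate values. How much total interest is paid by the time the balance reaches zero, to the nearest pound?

£212

Promo months 1–6 at r₀ = 2.2%/12 = 0.00183333; months 7+ at r₁ = 21.6%/12 = 0.018.
After month 6: iterate B ← B·(1+r₀) − £70.00 for 6 months → £1,082.89.
Then at r₁ with £70.00/mo: n₂ = −ln(1 − r₁·B/P)/ln(1+r₁) ≈ 18.29 → 19 more payments.
Total paid = 24·£70.00 + £20.71 = £1,700.71; interest = £1,700.71 − £1,488.37 = £212.34.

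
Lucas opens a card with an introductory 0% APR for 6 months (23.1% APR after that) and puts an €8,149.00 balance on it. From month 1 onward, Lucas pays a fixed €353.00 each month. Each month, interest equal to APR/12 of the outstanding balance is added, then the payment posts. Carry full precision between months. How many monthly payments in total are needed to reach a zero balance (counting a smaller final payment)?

Promo months 1–6 at r₀ = 0%/12 = 0; months 7+ at r₁ = 23.1%/12 = 0.01925.
After month 6 (no interest yet): B = €8,149.00 − 6·€353.00 = €6,031.00.
Then at r₁ with €353.00/mo: n₂ = −ln(1 − r₁·B/P)/ln(1+r₁) ≈ 20.92 → 21 more payments.

27 payments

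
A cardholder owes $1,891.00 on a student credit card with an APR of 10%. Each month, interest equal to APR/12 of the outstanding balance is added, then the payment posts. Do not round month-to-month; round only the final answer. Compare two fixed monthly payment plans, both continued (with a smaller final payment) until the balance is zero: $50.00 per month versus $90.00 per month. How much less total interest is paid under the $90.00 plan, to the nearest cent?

Monthly rate r = 10%/12 = 0.833333% = 0.00833333.
At $50.00/mo: n = ⌈−ln(1 − rB₀/P)/ln(1+r)⌉ = 46 payments (last $30.98); total interest = total paid − $1,891.00 = $389.98.
At $90.00/mo: 24 payments (last $17.54); total interest $196.54.
Interest saved = $389.98 − $196.54 = $193.44.

$193.44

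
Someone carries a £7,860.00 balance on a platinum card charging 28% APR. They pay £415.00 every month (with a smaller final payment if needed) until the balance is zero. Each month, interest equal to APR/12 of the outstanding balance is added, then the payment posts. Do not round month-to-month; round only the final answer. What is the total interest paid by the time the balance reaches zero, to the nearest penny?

Monthly rate r = 28%/12 = 2.33333% = 0.0233333.
Payoff takes n = ⌈−ln(1 − rB₀/P)/ln(1+r)⌉ = ⌈25.288⌉ = 26 payments; the last is £120.36.
Total paid = 25·£415.00 + £120.36 = £10,495.36.
Total interest = total paid − principal = £10,495.36 − £7,860.00 = £2,635.36.

£2,635.36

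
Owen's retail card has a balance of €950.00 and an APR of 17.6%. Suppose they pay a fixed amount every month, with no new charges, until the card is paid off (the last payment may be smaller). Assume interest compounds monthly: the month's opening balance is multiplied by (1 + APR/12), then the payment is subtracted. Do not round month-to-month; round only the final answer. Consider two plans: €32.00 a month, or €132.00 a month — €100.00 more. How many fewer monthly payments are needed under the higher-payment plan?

Monthly rate r = 17.6%/12 = 1.46667% = 0.0146667.
At €32.00/mo: n = ⌈−ln(1 − rB₀/P)/ln(1+r)⌉ = 40 payments (last €8.44); total interest = total paid − €950.00 = €306.44.
At €132.00/mo: 8 payments (last €87.53); total interest €61.53.
Payments saved = 40 − 8 = 32.

32 fewer payments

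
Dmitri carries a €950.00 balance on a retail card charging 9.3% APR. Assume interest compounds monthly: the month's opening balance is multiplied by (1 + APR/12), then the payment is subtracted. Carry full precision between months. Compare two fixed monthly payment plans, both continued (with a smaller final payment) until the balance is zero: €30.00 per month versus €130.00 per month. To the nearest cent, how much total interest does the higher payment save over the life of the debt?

€112.40

Monthly rate r = 9.3%/12 = 0.775% = 0.00775.
At €30.00/mo: n = ⌈−ln(1 − rB₀/P)/ln(1+r)⌉ = 37 payments (last €14.27); total interest = total paid − €950.00 = €144.27.
At €130.00/mo: 8 payments (last €71.87); total interest €31.87.
Interest saved = €144.27 − €31.87 = €112.40.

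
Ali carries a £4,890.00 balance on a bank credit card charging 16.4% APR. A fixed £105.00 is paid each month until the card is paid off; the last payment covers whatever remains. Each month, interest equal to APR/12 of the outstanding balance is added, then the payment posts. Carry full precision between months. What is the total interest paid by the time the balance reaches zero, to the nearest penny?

Monthly rate r = 16.4%/12 = 1.36667% = 0.0136667.
Payoff takes n = ⌈−ln(1 − rB₀/P)/ln(1+r)⌉ = ⌈74.547⌉ = 75 payments; the last is £57.62.
Total paid = 74·£105.00 + £57.62 = £7,827.62.
Total interest = total paid − principal = £7,827.62 − £4,890.00 = £2,937.62.

£2,937.62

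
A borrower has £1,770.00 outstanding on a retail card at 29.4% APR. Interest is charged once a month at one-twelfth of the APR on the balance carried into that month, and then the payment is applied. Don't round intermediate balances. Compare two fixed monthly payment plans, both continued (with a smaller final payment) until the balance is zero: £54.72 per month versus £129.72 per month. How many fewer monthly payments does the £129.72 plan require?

Monthly rate r = 29.4%/12 = 2.45% = 0.0245.
At £54.72/mo: n = ⌈−ln(1 − rB₀/P)/ln(1+r)⌉ = 65 payments (last £53.08); total interest = total paid − £1,770.00 = £1,785.16.
At £129.72/mo: 17 payments (last £105.48); total interest £411.00.
Payments saved = 65 − 17 = 48.

48 fewer payments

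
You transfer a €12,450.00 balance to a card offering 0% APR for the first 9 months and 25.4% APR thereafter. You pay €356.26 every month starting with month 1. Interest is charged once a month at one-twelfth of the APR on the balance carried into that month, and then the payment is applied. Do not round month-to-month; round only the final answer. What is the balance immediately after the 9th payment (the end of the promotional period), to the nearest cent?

€9,243.66

Promo months 1–9 at r₀ = 0%/12 = 0; months 10+ at r₁ = 25.4%/12 = 0.0211667.
After month 9 (no interest yet): B = €12,450.00 − 9·€356.26 = €9,243.66.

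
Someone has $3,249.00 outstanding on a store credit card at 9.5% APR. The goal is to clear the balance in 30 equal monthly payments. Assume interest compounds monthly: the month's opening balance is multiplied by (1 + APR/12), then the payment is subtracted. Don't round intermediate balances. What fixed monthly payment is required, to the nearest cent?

$122.10

Monthly rate r = 9.5%/12 = 0.791667% = 0.00791667.
Level-payment amortization: P = B₀·r / (1 − (1+r)^(−n)) = 3249.00·0.00791667 / (1 − 1.00792^(−30)).
Denominator 1 − (1+r)^(−30) = 0.210665291.
P = 25.7213 / 0.210665291 ≈ 122.10.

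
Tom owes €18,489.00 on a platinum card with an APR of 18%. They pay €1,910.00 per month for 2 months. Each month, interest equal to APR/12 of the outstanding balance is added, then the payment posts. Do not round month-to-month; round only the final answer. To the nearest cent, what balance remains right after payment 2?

€15,199.18

Monthly rate r = 18%/12 = 1.5% = 0.015.
Each month: B ← B·(1+r) − €1,910.00.
Month 1: interest €277.33; balance after payment €16,856.33.
Month 2: interest €252.85; balance after payment €15,199.18.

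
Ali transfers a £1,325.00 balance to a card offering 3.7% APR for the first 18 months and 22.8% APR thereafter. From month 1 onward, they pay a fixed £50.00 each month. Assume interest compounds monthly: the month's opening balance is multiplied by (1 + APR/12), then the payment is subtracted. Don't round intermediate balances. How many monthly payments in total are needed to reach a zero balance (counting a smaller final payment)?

Promo months 1–18 at r₀ = 3.7%/12 = 0.00308333; months 19+ at r₁ = 22.8%/12 = 0.019.
After month 18: iterate B ← B·(1+r₀) − £50.00 for 18 months → £476.52.
Then at r₁ with £50.00/mo: n₂ = −ln(1 − r₁·B/P)/ln(1+r₁) ≈ 10.61 → 11 more payments.

29 payments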